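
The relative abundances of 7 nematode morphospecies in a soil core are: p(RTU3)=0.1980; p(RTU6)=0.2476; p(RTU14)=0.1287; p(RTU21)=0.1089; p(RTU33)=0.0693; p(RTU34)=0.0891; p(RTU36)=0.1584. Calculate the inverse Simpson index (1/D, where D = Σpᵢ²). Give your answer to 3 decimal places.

5.996

D = 0.198² + 0.2476² + 0.1287² + 0.1089² + 0.0693² + 0.0891² + 0.1584² = 0.0392040 + 0.0613058 + 0.0165637 + 0.0118592 + 0.0048025 + 0.0079388 + 0.0250906 = 0.1667645 (working shown to 7 dp, full precision carried).
So 1/D = 5.99648, i.e. 5.996 to 3 decimal places.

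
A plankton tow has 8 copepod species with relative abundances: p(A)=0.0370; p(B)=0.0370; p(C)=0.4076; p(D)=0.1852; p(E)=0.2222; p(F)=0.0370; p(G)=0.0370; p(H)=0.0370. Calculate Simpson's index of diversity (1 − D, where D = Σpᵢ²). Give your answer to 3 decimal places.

0.743

D = 0.037² + 0.037² + 0.4076² + 0.1852² + 0.2222² + 0.037² + 0.037² + 0.037² = 0.00137 + 0.00137 + 0.16614 + 0.03430 + 0.04937 + 0.00137 + 0.00137 + 0.00137 = 0.25665 (working shown to 5 dp, full precision carried).
So 1 − D = 0.74335, i.e. 0.743 to 3 decimal places.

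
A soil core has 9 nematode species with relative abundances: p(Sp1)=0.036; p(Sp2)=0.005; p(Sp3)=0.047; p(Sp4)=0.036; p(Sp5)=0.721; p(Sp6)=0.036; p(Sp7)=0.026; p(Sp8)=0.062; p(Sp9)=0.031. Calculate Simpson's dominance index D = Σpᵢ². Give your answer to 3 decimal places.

0.531

D = 0.036² + 0.005² + 0.047² + 0.036² + 0.721² + 0.036² + 0.026² + 0.062² + 0.031² = 0.00130 + 0.00003 + 0.00221 + 0.00130 + 0.51984 + 0.00130 + 0.00068 + 0.00384 + 0.00096 = 0.53144 (working shown to 5 dp, full precision carried).
To 3 decimal places, D = 0.531.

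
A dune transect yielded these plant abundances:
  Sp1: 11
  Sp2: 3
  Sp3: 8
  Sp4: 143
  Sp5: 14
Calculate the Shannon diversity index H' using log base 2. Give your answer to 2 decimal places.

1.09

Total N = 11+3+8+143+14 = 179, so the proportions are 0.0615, 0.0168, 0.0447, 0.7989, 0.0782 (working shown to 4 dp, full precision carried).
Each pᵢ log₂ pᵢ term: 0.0615×(-4.0244)=-0.2473, 0.0168×(-5.8989)=-0.0989, 0.0447×(-4.4838)=-0.2004, 0.7989×(-0.3239)=-0.2588, 0.0782×(-3.6765)=-0.2875.
Sum = -1.0929, so H' = 1.09.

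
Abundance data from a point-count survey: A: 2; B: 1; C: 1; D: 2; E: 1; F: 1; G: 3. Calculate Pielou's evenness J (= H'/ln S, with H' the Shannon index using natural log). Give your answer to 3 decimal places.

0.949

Total N = 2+1+1+2+1+1+3 = 11, so the proportions are 0.18182, 0.09091, 0.09091, 0.18182, 0.09091, 0.09091, 0.27273 (working shown to 5 dp, full precision carried).
H' = −Σ pᵢ ln pᵢ = −((-0.30995) + (-0.21799) + (-0.21799) + (-0.30995) + (-0.21799) + (-0.21799) + (-0.35435)) = 1.84622.
With S = 7 species, ln S = 1.94591, so J = 1.84622/1.94591 = 0.94877, i.e. 0.949 to 3 decimal places.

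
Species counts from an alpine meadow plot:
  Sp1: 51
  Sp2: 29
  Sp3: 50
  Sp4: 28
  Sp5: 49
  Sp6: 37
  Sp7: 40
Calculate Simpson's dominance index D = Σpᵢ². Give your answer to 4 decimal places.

Total N = 51+29+50+28+49+37+40 = 284, so the proportions are 0.179577, 0.102113, 0.176056, 0.098592, 0.172535, 0.130282, 0.140845 (working shown to 6 dp, full precision carried).
D = 0.179577² + 0.102113² + 0.176056² + 0.098592² + 0.172535² + 0.130282² + 0.140845² = 0.032248 + 0.010427 + 0.030996 + 0.009720 + 0.029768 + 0.016973 + 0.019837 = 0.149970.
To 4 decimal places, D = 0.1500.

0.1500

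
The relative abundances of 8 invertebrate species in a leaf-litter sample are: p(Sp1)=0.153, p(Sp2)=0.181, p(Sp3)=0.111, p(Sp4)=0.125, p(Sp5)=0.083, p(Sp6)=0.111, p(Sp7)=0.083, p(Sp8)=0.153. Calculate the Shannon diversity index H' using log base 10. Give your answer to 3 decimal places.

Each pᵢ log₁₀ pᵢ term (working shown to 5 dp, full precision carried): 0.153×(-0.81531)=-0.12474, 0.181×(-0.74232)=-0.13436, 0.111×(-0.95468)=-0.10597, 0.125×(-0.90309)=-0.11289, 0.083×(-1.08092)=-0.08972, 0.111×(-0.95468)=-0.10597, 0.083×(-1.08092)=-0.08972, 0.153×(-0.81531)=-0.12474.
Sum = -0.88810, so H' = 0.888.

0.888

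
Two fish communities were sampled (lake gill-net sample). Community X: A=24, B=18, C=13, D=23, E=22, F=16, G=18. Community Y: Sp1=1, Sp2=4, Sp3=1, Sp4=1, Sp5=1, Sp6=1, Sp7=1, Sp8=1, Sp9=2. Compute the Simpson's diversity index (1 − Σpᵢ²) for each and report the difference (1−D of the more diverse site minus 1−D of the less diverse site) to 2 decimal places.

0.01

Community X: N=134, proportions 0.1791, 0.1343, 0.097, 0.1716, 0.1642, 0.1194, 0.1343, giving 1−D = 0.8517 (working shown to 4 dp, full precision carried).
Community Y: N=13, proportions 0.0769, 0.3077, 0.0769, 0.0769, 0.0769, 0.0769, 0.0769, 0.0769, 0.1538, giving 1−D = 0.8402.
Difference = |0.8517 − 0.8402| = 0.0115, i.e. 0.01 to 2 decimal places.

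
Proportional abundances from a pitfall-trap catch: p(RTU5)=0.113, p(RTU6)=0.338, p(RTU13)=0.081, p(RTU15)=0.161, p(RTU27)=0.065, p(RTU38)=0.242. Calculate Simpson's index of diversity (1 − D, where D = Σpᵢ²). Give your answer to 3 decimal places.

0.778

D = 0.113² + 0.338² + 0.081² + 0.161² + 0.065² + 0.242² = 0.01277 + 0.11424 + 0.00656 + 0.02592 + 0.00423 + 0.05856 = 0.22228 (working shown to 5 dp, full precision carried).
So 1 − D = 0.77772, i.e. 0.778 to 3 decimal places.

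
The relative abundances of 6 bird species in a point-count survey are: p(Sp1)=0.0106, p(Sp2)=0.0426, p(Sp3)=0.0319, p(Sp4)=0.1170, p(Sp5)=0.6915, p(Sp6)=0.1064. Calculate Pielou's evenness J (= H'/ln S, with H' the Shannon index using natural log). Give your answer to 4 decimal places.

0.5788

H' = −Σ pᵢ ln pᵢ = −((-0.048197) + (-0.134441) + (-0.109900) + (-0.251033) + (-0.255089) + (-0.238394)) = 1.037055 (working shown to 6 dp, full precision carried).
With S = 6 species, ln S = 1.791759, so J = 1.037055/1.791759 = 0.578792, i.e. 0.5788 to 4 decimal places.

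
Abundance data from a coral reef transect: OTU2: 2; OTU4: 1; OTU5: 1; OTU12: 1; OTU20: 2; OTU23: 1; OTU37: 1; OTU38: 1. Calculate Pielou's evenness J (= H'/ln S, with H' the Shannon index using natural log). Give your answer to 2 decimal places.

Total N = 2+1+1+1+2+1+1+1 = 10, so the proportions are 0.2, 0.1, 0.1, 0.1, 0.2, 0.1, 0.1, 0.1 (working shown to 4 dp, full precision carried).
H' = −Σ pᵢ ln pᵢ = −((-0.3219) + (-0.2303) + (-0.2303) + (-0.2303) + (-0.3219) + (-0.2303) + (-0.2303) + (-0.2303)) = 2.0253.
With S = 8 species, ln S = 2.0794, so J = 2.0253/2.0794 = 0.9740, i.e. 0.97 to 2 decimal places.

0.97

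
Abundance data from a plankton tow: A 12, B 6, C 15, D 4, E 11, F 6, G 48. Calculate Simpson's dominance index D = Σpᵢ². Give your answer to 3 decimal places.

Total N = 12+6+15+4+11+6+48 = 102, so the proportions are 0.11765, 0.05882, 0.14706, 0.03922, 0.10784, 0.05882, 0.47059 (working shown to 5 dp, full precision carried).
D = 0.11765² + 0.05882² + 0.14706² + 0.03922² + 0.10784² + 0.05882² + 0.47059² = 0.01384 + 0.00346 + 0.02163 + 0.00154 + 0.01163 + 0.00346 + 0.22145 = 0.27701.
To 3 decimal places, D = 0.277.

0.277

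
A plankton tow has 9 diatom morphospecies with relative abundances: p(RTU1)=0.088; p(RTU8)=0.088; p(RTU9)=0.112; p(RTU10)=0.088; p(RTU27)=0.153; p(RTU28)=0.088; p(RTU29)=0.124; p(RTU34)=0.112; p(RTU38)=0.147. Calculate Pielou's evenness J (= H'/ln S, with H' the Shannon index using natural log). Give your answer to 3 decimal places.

0.989

H' = −Σ pᵢ ln pᵢ = −((-0.21388) + (-0.21388) + (-0.24520) + (-0.21388) + (-0.28723) + (-0.21388) + (-0.25885) + (-0.24520) + (-0.28185)) = 2.17382 (working shown to 5 dp, full precision carried).
With S = 9 species, ln S = 2.19722, so J = 2.17382/2.19722 = 0.98935, i.e. 0.989 to 3 decimal places.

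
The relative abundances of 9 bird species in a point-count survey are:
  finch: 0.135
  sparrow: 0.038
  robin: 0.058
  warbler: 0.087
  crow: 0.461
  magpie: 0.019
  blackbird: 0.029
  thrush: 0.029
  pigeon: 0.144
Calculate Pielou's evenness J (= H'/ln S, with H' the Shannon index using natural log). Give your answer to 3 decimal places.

0.769

H' = −Σ pᵢ ln pᵢ = −((-0.27033) + (-0.12427) + (-0.16514) + (-0.21244) + (-0.35698) + (-0.07530) + (-0.10267) + (-0.10267) + (-0.27906)) = 1.68888 (working shown to 5 dp, full precision carried).
With S = 9 species, ln S = 2.19722, so J = 1.68888/2.19722 = 0.76864, i.e. 0.769 to 3 decimal places.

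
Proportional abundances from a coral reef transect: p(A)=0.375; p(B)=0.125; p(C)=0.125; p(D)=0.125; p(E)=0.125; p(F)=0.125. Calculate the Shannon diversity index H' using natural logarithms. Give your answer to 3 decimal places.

1.667

Each pᵢ ln pᵢ term (working shown to 5 dp, full precision carried): 0.375×(-0.98083)=-0.36781, 0.125×(-2.07944)=-0.25993, 0.125×(-2.07944)=-0.25993, 0.125×(-2.07944)=-0.25993, 0.125×(-2.07944)=-0.25993, 0.125×(-2.07944)=-0.25993.
Sum = -1.66746, so H' = 1.667.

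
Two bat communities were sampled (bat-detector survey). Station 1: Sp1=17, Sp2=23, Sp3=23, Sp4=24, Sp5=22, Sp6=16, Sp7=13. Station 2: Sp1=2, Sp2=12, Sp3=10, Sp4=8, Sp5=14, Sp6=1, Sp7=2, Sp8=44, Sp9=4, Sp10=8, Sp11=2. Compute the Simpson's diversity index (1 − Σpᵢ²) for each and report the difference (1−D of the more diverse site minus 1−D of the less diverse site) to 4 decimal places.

Station 1: N=138, proportions 0.123188, 0.166667, 0.166667, 0.173913, 0.15942, 0.115942, 0.094203, giving 1−D = 0.851292 (working shown to 6 dp, full precision carried).
Station 2: N=107, proportions 0.018692, 0.11215, 0.093458, 0.074766, 0.130841, 0.009346, 0.018692, 0.411215, 0.037383, 0.074766, 0.018692, giving 1−D = 0.778758.
Difference = |0.851292 − 0.778758| = 0.072534, i.e. 0.0725 to 4 decimal places.

0.0725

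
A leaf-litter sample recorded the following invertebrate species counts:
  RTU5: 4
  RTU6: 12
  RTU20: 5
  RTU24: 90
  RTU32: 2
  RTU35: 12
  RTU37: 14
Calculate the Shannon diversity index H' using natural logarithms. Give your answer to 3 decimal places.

Total N = 4+12+5+90+2+12+14 = 139, so the proportions are 0.02878, 0.08633, 0.03597, 0.64748, 0.01439, 0.08633, 0.10072 (working shown to 5 dp, full precision carried).
Each pᵢ ln pᵢ term: 0.02878×(-3.54818)=-0.10211, 0.08633×(-2.44957)=-0.21147, 0.03597×(-3.32504)=-0.11961, 0.64748×(-0.43466)=-0.28144, 0.01439×(-4.24133)=-0.06103, 0.08633×(-2.44957)=-0.21147, 0.10072×(-2.29542)=-0.23119.
Sum = -1.21831, so H' = 1.218.

1.218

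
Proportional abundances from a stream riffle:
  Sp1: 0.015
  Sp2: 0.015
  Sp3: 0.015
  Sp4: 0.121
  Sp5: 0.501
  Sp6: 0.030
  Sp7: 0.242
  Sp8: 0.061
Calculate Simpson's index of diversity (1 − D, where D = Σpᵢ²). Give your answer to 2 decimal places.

0.67

D = 0.015² + 0.015² + 0.015² + 0.121² + 0.501² + 0.03² + 0.242² + 0.061² = 0.0002 + 0.0002 + 0.0002 + 0.0146 + 0.2510 + 0.0009 + 0.0586 + 0.0037 = 0.3295 (working shown to 4 dp, full precision carried).
So 1 − D = 0.6705, i.e. 0.67 to 2 decimal places.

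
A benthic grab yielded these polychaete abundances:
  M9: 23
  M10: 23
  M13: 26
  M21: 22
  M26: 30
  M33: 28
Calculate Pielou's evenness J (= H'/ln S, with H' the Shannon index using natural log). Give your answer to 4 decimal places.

0.9963

Total N = 23+23+26+22+30+28 = 152, so the proportions are 0.151316, 0.151316, 0.171053, 0.144737, 0.197368, 0.184211 (working shown to 6 dp, full precision carried).
H' = −Σ pᵢ ln pᵢ = −((-0.285743) + (-0.285743) + (-0.302042) + (-0.279753) + (-0.320266) + (-0.311625)) = 1.785171.
With S = 6 species, ln S = 1.791759, so J = 1.785171/1.791759 = 0.996323, i.e. 0.9963 to 4 decimal places.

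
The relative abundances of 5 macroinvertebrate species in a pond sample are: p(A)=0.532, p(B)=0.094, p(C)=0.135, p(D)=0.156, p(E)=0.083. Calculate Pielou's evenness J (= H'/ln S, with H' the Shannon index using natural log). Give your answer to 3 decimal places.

0.823

H' = −Σ pᵢ ln pᵢ = −((-0.33575) + (-0.22226) + (-0.27033) + (-0.28983) + (-0.20658)) = 1.32476 (working shown to 5 dp, full precision carried).
With S = 5 species, ln S = 1.60944, so J = 1.32476/1.60944 = 0.82312, i.e. 0.823 to 3 decimal places.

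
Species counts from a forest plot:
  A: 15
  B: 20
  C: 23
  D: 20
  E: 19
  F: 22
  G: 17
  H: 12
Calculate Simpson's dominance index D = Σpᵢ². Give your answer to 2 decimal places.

Total N = 15+20+23+20+19+22+17+12 = 148, so the proportions are 0.1014, 0.1351, 0.1554, 0.1351, 0.1284, 0.1486, 0.1149, 0.0811 (working shown to 4 dp, full precision carried).
D = 0.1014² + 0.1351² + 0.1554² + 0.1351² + 0.1284² + 0.1486² + 0.1149² + 0.0811² = 0.0103 + 0.0183 + 0.0242 + 0.0183 + 0.0165 + 0.0221 + 0.0132 + 0.0066 = 0.1293.
To 2 decimal places, D = 0.13.

0.13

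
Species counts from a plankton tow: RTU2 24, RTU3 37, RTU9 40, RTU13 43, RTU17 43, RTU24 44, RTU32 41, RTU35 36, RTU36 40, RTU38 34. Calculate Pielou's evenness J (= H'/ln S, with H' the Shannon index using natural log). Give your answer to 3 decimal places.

0.995

Total N = 24+37+40+43+43+44+41+36+40+34 = 382, so the proportions are 0.06283, 0.09686, 0.10471, 0.11257, 0.11257, 0.11518, 0.10733, 0.09424, 0.10471, 0.08901 (working shown to 5 dp, full precision carried).
H' = −Σ pᵢ ln pᵢ = −((-0.17387) + (-0.22612) + (-0.23629) + (-0.24587) + (-0.24587) + (-0.24894) + (-0.23954) + (-0.22259) + (-0.23629) + (-0.21531)) = 2.29067.
With S = 10 species, ln S = 2.30259, so J = 2.29067/2.30259 = 0.99483, i.e. 0.995 to 3 decimal places.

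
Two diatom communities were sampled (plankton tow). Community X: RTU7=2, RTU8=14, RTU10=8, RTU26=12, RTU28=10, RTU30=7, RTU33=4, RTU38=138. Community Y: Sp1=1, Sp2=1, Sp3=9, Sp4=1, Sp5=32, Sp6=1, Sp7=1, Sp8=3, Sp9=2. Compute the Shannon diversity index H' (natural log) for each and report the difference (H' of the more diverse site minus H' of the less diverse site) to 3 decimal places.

Community X: N=195, proportions 0.01026, 0.07179, 0.04103, 0.06154, 0.05128, 0.0359, 0.02051, 0.70769, giving H' = 1.13484 (working shown to 5 dp, full precision carried).
Community Y: N=51, proportions 0.01961, 0.01961, 0.17647, 0.01961, 0.62745, 0.01961, 0.01961, 0.05882, 0.03922, giving H' = 1.27769.
Difference = |1.13484 − 1.27769| = 0.14285, i.e. 0.143 to 3 decimal places.

0.143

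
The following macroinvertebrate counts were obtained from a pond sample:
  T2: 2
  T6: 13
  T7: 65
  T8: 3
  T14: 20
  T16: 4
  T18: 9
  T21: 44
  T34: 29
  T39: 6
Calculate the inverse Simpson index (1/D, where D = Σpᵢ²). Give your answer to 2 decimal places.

4.93

Total N = 2+13+65+3+20+4+9+44+29+6 = 195, so the proportions are 0.010256, 0.066667, 0.333333, 0.015385, 0.102564, 0.020513, 0.046154, 0.225641, 0.148718, 0.030769 (working shown to 6 dp, full precision carried).
D = 0.010256² + 0.066667² + 0.333333² + 0.015385² + 0.102564² + 0.020513² + 0.046154² + 0.225641² + 0.148718² + 0.030769² = 0.000105 + 0.004444 + 0.111111 + 0.000237 + 0.010519 + 0.000421 + 0.002130 + 0.050914 + 0.022117 + 0.000947 = 0.202945.
So 1/D = 4.9274, i.e. 4.93 to 2 decimal places.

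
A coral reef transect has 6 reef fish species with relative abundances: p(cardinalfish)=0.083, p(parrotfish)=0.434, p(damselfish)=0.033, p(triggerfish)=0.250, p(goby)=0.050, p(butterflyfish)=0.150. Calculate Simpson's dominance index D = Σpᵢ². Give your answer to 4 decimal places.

0.2838

D = 0.083² + 0.434² + 0.033² + 0.25² + 0.05² + 0.15² = 0.006889 + 0.188356 + 0.001089 + 0.062500 + 0.002500 + 0.022500 = 0.283834 (working shown to 6 dp, full precision carried).
To 4 decimal places, D = 0.2838.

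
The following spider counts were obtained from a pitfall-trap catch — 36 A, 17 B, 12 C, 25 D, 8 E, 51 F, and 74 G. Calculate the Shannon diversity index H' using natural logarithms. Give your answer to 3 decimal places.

Total N = 36+17+12+25+8+51+74 = 223, so the proportions are 0.16143, 0.07623, 0.05381, 0.11211, 0.03587, 0.2287, 0.33184 (working shown to 5 dp, full precision carried).
Each pᵢ ln pᵢ term: 0.16143×(-1.82365)=-0.29440, 0.07623×(-2.57396)=-0.19622, 0.05381×(-2.92227)=-0.15725, 0.11211×(-2.18830)=-0.24532, 0.03587×(-3.32773)=-0.11938, 0.2287×(-1.47535)=-0.33741, 0.33184×(-1.10311)=-0.36605.
Sum = -1.71604, so H' = 1.716.

1.716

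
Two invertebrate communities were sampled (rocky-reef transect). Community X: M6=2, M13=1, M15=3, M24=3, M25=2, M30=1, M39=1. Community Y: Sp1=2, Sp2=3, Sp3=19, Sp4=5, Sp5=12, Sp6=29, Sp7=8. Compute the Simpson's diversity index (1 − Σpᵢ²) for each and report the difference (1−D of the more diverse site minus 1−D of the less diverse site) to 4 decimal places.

0.0664

Community X: N=13, proportions 0.1538462, 0.0769231, 0.2307692, 0.2307692, 0.1538462, 0.0769231, 0.0769231, giving 1−D = 0.8284024 (working shown to 7 dp, full precision carried).
Community Y: N=78, proportions 0.025641, 0.0384615, 0.2435897, 0.0641026, 0.1538462, 0.3717949, 0.1025641, giving 1−D = 0.7619987.
Difference = |0.8284024 − 0.7619987| = 0.0664037, i.e. 0.0664 to 4 decimal places.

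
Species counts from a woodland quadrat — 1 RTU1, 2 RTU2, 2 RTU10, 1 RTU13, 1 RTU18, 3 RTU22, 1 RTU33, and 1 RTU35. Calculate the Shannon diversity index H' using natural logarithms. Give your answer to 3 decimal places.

Total N = 1+2+2+1+1+3+1+1 = 12, so the proportions are 0.08333, 0.16667, 0.16667, 0.08333, 0.08333, 0.25, 0.08333, 0.08333 (working shown to 5 dp, full precision carried).
Each pᵢ ln pᵢ term: 0.08333×(-2.48491)=-0.20708, 0.16667×(-1.79176)=-0.29863, 0.16667×(-1.79176)=-0.29863, 0.08333×(-2.48491)=-0.20708, 0.08333×(-2.48491)=-0.20708, 0.25×(-1.38629)=-0.34657, 0.08333×(-2.48491)=-0.20708, 0.08333×(-2.48491)=-0.20708.
Sum = -1.97920, so H' = 1.979.

1.979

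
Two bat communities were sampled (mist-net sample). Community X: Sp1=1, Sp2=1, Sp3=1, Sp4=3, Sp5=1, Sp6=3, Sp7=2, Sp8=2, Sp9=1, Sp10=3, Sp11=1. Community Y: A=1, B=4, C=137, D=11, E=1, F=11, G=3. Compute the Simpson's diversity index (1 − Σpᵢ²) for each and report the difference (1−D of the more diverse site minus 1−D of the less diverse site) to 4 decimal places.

Community X: N=19, proportions 0.052632, 0.052632, 0.052632, 0.157895, 0.052632, 0.157895, 0.105263, 0.105263, 0.052632, 0.157895, 0.052632, giving 1−D = 0.886427 (working shown to 6 dp, full precision carried).
Community Y: N=168, proportions 0.005952, 0.02381, 0.815476, 0.065476, 0.005952, 0.065476, 0.017857, giving 1−D = 0.325468.
Difference = |0.886427 − 0.325468| = 0.560959, i.e. 0.5610 to 4 decimal places.

0.5610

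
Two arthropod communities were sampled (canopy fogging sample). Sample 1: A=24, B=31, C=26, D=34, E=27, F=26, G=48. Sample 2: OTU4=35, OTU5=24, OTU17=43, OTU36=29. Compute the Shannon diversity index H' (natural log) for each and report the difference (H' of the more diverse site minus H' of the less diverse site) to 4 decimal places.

Sample 1: N=216, proportions 0.111111, 0.143519, 0.12037, 0.157407, 0.125, 0.12037, 0.222222, giving H' = 1.917642 (working shown to 6 dp, full precision carried).
Sample 2: N=131, proportions 0.267176, 0.183206, 0.328244, 0.221374, giving H' = 1.363032.
Difference = |1.917642 − 1.363032| = 0.554610, i.e. 0.5546 to 4 decimal places.

0.5546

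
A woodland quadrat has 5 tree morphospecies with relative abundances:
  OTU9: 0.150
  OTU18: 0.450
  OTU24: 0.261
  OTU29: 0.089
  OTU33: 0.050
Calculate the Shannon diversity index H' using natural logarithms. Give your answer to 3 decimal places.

1.360

Each pᵢ ln pᵢ term (working shown to 5 dp, full precision carried): 0.15×(-1.89712)=-0.28457, 0.45×(-0.79851)=-0.35933, 0.261×(-1.34323)=-0.35058, 0.089×(-2.41912)=-0.21530, 0.05×(-2.99573)=-0.14979.
Sum = -1.35957, so H' = 1.360.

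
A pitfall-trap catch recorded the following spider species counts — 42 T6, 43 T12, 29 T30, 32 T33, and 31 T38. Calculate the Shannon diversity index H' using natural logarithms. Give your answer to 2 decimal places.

1.60

Total N = 42+43+29+32+31 = 177, so the proportions are 0.2373, 0.2429, 0.1638, 0.1808, 0.1751 (working shown to 4 dp, full precision carried).
Each pᵢ ln pᵢ term: 0.2373×(-1.4385)=-0.3413, 0.2429×(-1.4149)=-0.3437, 0.1638×(-1.8089)=-0.2964, 0.1808×(-1.7104)=-0.3092, 0.1751×(-1.7422)=-0.3051.
Sum = -1.5958, so H' = 1.60.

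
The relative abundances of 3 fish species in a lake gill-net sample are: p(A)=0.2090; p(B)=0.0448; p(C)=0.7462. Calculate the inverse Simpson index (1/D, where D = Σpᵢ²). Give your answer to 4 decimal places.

1.6597

D = 0.209² + 0.0448² + 0.7462² = 0.0436810 + 0.0020070 + 0.5568144 = 0.6025025 (working shown to 7 dp, full precision carried).
So 1/D = 1.659744, i.e. 1.6597 to 4 decimal places.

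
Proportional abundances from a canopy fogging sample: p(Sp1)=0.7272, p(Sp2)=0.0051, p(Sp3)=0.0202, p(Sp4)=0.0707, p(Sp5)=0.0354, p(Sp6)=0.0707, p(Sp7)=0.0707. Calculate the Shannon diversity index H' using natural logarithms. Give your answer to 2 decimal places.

1.02

Each pᵢ ln pᵢ term (working shown to 4 dp, full precision carried): 0.7272×(-0.3186)=-0.2317, 0.0051×(-5.2785)=-0.0269, 0.0202×(-3.9021)=-0.0788, 0.0707×(-2.6493)=-0.1873, 0.0354×(-3.3410)=-0.1183, 0.0707×(-2.6493)=-0.1873, 0.0707×(-2.6493)=-0.1873.
Sum = -1.0176, so H' = 1.02.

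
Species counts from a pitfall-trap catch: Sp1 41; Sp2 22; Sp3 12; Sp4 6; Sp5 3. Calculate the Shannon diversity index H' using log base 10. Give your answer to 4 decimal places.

0.5587

Total N = 41+22+12+6+3 = 84, so the proportions are 0.488095, 0.261905, 0.142857, 0.071429, 0.035714 (working shown to 6 dp, full precision carried).
Each pᵢ log₁₀ pᵢ term: 0.488095×(-0.311495)=-0.152039, 0.261905×(-0.581857)=-0.152391, 0.142857×(-0.845098)=-0.120728, 0.071429×(-1.146128)=-0.081866, 0.035714×(-1.447158)=-0.051684.
Sum = -0.558709, so H' = 0.5587.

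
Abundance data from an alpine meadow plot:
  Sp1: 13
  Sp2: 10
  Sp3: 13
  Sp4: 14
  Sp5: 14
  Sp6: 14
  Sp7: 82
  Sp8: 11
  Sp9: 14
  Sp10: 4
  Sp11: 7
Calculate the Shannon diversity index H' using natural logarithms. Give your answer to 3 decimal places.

Total N = 13+10+13+14+14+14+82+11+14+4+7 = 196, so the proportions are 0.06633, 0.05102, 0.06633, 0.07143, 0.07143, 0.07143, 0.41837, 0.05612, 0.07143, 0.02041, 0.03571 (working shown to 5 dp, full precision carried).
Each pᵢ ln pᵢ term: 0.06633×(-2.71317)=-0.17995, 0.05102×(-2.97553)=-0.15181, 0.06633×(-2.71317)=-0.17995, 0.07143×(-2.63906)=-0.18850, 0.07143×(-2.63906)=-0.18850, 0.07143×(-2.63906)=-0.18850, 0.41837×(-0.87140)=-0.36456, 0.05612×(-2.88022)=-0.16164, 0.07143×(-2.63906)=-0.18850, 0.02041×(-3.89182)=-0.07942, 0.03571×(-3.33220)=-0.11901.
Sum = -1.99038, so H' = 1.990.

1.990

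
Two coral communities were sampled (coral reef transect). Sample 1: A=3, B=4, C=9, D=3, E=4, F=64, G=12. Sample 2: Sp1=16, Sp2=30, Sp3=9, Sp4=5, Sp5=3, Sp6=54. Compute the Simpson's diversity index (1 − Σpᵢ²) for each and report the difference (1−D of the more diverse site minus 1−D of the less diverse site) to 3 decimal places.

Sample 1: N=99, proportions 0.030303, 0.040404, 0.090909, 0.030303, 0.040404, 0.646465, 0.121212, giving 1−D = 0.554025 (working shown to 6 dp, full precision carried).
Sample 2: N=117, proportions 0.136752, 0.25641, 0.076923, 0.042735, 0.025641, 0.461538, giving 1−D = 0.694134.
Difference = |0.554025 − 0.694134| = 0.140109, i.e. 0.140 to 3 decimal places.

0.140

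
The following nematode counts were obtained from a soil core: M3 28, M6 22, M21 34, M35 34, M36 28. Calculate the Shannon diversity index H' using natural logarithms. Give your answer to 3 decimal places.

Total N = 28+22+34+34+28 = 146, so the proportions are 0.19178, 0.15068, 0.23288, 0.23288, 0.19178 (working shown to 5 dp, full precision carried).
Each pᵢ ln pᵢ term: 0.19178×(-1.65140)=-0.31671, 0.15068×(-1.89256)=-0.28518, 0.23288×(-1.45725)=-0.33936, 0.23288×(-1.45725)=-0.33936, 0.19178×(-1.65140)=-0.31671.
Sum = -1.59731, so H' = 1.597.

1.597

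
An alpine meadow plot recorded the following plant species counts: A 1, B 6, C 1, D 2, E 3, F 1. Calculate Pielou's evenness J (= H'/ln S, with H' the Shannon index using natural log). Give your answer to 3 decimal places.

0.858

Total N = 1+6+1+2+3+1 = 14, so the proportions are 0.07143, 0.42857, 0.07143, 0.14286, 0.21429, 0.07143 (working shown to 5 dp, full precision carried).
H' = −Σ pᵢ ln pᵢ = −((-0.18850) + (-0.36313) + (-0.18850) + (-0.27799) + (-0.33010) + (-0.18850)) = 1.53672.
With S = 6 species, ln S = 1.79176, so J = 1.53672/1.79176 = 0.85766, i.e. 0.858 to 3 decimal places.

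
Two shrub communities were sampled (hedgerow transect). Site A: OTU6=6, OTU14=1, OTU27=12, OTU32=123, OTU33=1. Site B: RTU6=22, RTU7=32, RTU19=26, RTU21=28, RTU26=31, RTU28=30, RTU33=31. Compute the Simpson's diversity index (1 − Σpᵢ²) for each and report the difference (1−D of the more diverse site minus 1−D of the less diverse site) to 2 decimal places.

Site A: N=143, proportions 0.04196, 0.00699, 0.08392, 0.86014, 0.00699, giving 1−D = 0.25126 (working shown to 5 dp, full precision carried).
Site B: N=200, proportions 0.11, 0.16, 0.13, 0.14, 0.155, 0.15, 0.155, giving 1−D = 0.85525.
Difference = |0.25126 − 0.85525| = 0.60399, i.e. 0.60 to 2 decimal places.

0.60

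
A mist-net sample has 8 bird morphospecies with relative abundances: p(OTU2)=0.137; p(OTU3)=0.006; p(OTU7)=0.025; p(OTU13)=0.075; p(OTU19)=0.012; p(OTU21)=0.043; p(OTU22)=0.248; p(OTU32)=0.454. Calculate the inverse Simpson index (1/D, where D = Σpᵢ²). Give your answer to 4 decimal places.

3.3936

D = 0.137² + 0.006² + 0.025² + 0.075² + 0.012² + 0.043² + 0.248² + 0.454² = 0.018769000 + 0.000036000 + 0.000625000 + 0.005625000 + 0.000144000 + 0.001849000 + 0.061504000 + 0.206116000 = 0.294668000 (working shown to 9 dp, full precision carried).
So 1/D = 3.3936498, i.e. 3.3936 to 4 decimal places.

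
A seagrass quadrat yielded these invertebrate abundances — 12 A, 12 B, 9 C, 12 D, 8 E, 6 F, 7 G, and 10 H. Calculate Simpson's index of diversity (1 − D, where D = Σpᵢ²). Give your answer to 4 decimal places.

0.8681

Total N = 12+12+9+12+8+6+7+10 = 76, so the proportions are 0.157895, 0.157895, 0.118421, 0.157895, 0.105263, 0.078947, 0.092105, 0.131579 (working shown to 6 dp, full precision carried).
D = 0.157895² + 0.157895² + 0.118421² + 0.157895² + 0.105263² + 0.078947² + 0.092105² + 0.131579² = 0.024931 + 0.024931 + 0.014024 + 0.024931 + 0.011080 + 0.006233 + 0.008483 + 0.017313 = 0.131925.
So 1 − D = 0.868075, i.e. 0.8681 to 4 decimal places.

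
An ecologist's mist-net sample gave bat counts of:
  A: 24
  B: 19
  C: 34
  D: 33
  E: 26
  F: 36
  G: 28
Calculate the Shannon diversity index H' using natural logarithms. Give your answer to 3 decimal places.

Total N = 24+19+34+33+26+36+28 = 200, so the proportions are 0.12, 0.095, 0.17, 0.165, 0.13, 0.18, 0.14 (working shown to 5 dp, full precision carried).
Each pᵢ ln pᵢ term: 0.12×(-2.12026)=-0.25443, 0.095×(-2.35388)=-0.22362, 0.17×(-1.77196)=-0.30123, 0.165×(-1.80181)=-0.29730, 0.13×(-2.04022)=-0.26523, 0.18×(-1.71480)=-0.30866, 0.14×(-1.96611)=-0.27526.
Sum = -1.92573, so H' = 1.926.

1.926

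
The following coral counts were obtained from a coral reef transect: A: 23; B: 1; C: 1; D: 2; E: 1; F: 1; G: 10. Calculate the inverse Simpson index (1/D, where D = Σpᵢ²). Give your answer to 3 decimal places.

Total N = 23+1+1+2+1+1+10 = 39, so the proportions are 0.589744, 0.025641, 0.025641, 0.051282, 0.025641, 0.025641, 0.25641 (working shown to 6 dp, full precision carried).
D = 0.589744² + 0.025641² + 0.025641² + 0.051282² + 0.025641² + 0.025641² + 0.25641² = 0.347798 + 0.000657 + 0.000657 + 0.002630 + 0.000657 + 0.000657 + 0.065746 = 0.418803.
So 1/D = 2.38776, i.e. 2.388 to 3 decimal places.

2.388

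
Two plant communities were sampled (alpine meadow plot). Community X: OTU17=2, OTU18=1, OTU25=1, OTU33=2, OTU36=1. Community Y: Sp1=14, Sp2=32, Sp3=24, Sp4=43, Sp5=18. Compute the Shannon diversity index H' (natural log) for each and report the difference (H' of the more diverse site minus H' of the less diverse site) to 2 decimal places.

0.02

Community X: N=7, proportions 0.2857, 0.1429, 0.1429, 0.2857, 0.1429, giving H' = 1.5498 (working shown to 4 dp, full precision carried).
Community Y: N=131, proportions 0.1069, 0.2443, 0.1832, 0.3282, 0.1374, giving H' = 1.5326.
Difference = |1.5498 − 1.5326| = 0.0172, i.e. 0.02 to 2 decimal places.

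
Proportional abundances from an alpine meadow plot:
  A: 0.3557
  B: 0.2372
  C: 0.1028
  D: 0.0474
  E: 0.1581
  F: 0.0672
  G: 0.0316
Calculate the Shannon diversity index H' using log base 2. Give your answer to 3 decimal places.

2.409

Each pᵢ log₂ pᵢ term (working shown to 5 dp, full precision carried): 0.3557×(-1.49127)=-0.53044, 0.2372×(-2.07582)=-0.49239, 0.1028×(-3.28209)=-0.33740, 0.0474×(-4.39897)=-0.20851, 0.1581×(-2.66109)=-0.42072, 0.0672×(-3.89539)=-0.26177, 0.0316×(-4.98393)=-0.15749.
Sum = -2.40872, so H' = 2.409.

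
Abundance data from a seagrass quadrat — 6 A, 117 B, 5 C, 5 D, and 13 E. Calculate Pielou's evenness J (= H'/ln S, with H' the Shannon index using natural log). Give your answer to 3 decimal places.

0.469

Total N = 6+117+5+5+13 = 146, so the proportions are 0.0411, 0.80137, 0.03425, 0.03425, 0.08904 (working shown to 5 dp, full precision carried).
H' = −Σ pᵢ ln pᵢ = −((-0.13117) + (-0.17745) + (-0.11555) + (-0.11555) + (-0.21536)) = 0.75509.
With S = 5 species, ln S = 1.60944, so J = 0.75509/1.60944 = 0.46916, i.e. 0.469 to 3 decimal places.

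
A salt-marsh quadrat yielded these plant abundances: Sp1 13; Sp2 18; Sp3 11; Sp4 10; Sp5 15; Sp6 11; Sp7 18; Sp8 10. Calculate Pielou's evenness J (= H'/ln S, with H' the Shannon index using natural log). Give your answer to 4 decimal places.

0.9868

Total N = 13+18+11+10+15+11+18+10 = 106, so the proportions are 0.122642, 0.169811, 0.103774, 0.09434, 0.141509, 0.103774, 0.169811, 0.09434 (working shown to 6 dp, full precision carried).
H' = −Σ pᵢ ln pᵢ = −((-0.257362) + (-0.301087) + (-0.235104) + (-0.222722) + (-0.276706) + (-0.235104) + (-0.301087) + (-0.222722)) = 2.051893.
With S = 8 species, ln S = 2.079442, so J = 2.051893/2.079442 = 0.986752, i.e. 0.9868 to 4 decimal places.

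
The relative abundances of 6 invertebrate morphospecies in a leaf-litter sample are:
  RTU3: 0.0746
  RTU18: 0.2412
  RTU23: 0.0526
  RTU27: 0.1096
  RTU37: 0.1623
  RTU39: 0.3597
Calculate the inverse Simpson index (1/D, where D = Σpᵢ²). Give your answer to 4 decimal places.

D = 0.0746² + 0.2412² + 0.0526² + 0.1096² + 0.1623² + 0.3597² = 0.00556516 + 0.05817744 + 0.00276676 + 0.01201216 + 0.02634129 + 0.12938409 = 0.23424690 (working shown to 8 dp, full precision carried).
So 1/D = 4.269000, i.e. 4.2690 to 4 decimal places.

4.2690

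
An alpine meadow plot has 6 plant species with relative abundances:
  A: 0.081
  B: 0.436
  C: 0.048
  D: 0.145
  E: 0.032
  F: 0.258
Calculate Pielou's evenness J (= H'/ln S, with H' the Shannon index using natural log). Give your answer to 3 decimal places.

H' = −Σ pᵢ ln pᵢ = −((-0.20358) + (-0.36193) + (-0.14575) + (-0.28000) + (-0.11014) + (-0.34954)) = 1.45094 (working shown to 5 dp, full precision carried).
With S = 6 species, ln S = 1.79176, so J = 1.45094/1.79176 = 0.80979, i.e. 0.810 to 3 decimal places.

0.810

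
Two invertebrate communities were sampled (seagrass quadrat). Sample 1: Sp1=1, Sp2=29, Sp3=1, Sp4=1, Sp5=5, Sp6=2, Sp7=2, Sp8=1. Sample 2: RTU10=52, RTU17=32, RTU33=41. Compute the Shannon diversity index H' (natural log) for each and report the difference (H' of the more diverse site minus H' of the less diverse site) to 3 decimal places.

Sample 1: N=42, proportions 0.02381, 0.69048, 0.02381, 0.02381, 0.11905, 0.04762, 0.04762, 0.02381, giving H' = 1.15502 (working shown to 5 dp, full precision carried).
Sample 2: N=125, proportions 0.416, 0.256, 0.328, giving H' = 1.07932.
Difference = |1.15502 − 1.07932| = 0.07570, i.e. 0.076 to 3 decimal places.

0.076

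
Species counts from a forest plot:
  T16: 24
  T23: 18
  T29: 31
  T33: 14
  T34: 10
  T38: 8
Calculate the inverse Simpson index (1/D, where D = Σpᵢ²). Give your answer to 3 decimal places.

Total N = 24+18+31+14+10+8 = 105, so the proportions are 0.2285714, 0.1714286, 0.2952381, 0.1333333, 0.0952381, 0.0761905 (working shown to 7 dp, full precision carried).
D = 0.2285714² + 0.1714286² + 0.2952381² + 0.1333333² + 0.0952381² + 0.0761905² = 0.0522449 + 0.0293878 + 0.0871655 + 0.0177778 + 0.0090703 + 0.0058050 = 0.2014512.
So 1/D = 4.96398, i.e. 4.964 to 3 decimal places.

4.964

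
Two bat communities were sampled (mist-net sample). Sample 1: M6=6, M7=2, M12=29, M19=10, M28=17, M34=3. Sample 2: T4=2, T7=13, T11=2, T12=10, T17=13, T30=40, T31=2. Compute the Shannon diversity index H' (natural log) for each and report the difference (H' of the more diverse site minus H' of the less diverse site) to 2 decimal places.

Sample 1: N=67, proportions 0.089552, 0.029851, 0.432836, 0.149254, 0.253731, 0.044776, giving H' = 1.454323 (working shown to 6 dp, full precision carried).
Sample 2: N=82, proportions 0.02439, 0.158537, 0.02439, 0.121951, 0.158537, 0.487805, 0.02439, giving H' = 1.462468.
Difference = |1.454323 − 1.462468| = 0.008145, i.e. 0.01 to 2 decimal places.

0.01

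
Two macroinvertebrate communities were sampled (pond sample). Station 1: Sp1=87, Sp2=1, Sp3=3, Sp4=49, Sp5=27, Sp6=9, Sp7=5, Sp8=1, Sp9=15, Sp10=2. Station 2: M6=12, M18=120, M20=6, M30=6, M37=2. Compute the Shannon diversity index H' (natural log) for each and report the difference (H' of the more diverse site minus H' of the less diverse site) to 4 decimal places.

Station 1: N=199, proportions 0.437186, 0.005025, 0.015075, 0.246231, 0.135678, 0.045226, 0.025126, 0.005025, 0.075377, 0.01005, giving H' = 1.567949 (working shown to 6 dp, full precision carried).
Station 2: N=146, proportions 0.082192, 0.821918, 0.041096, 0.041096, 0.013699, giving H' = 0.687680.
Difference = |1.567949 − 0.687680| = 0.880269, i.e. 0.8803 to 4 decimal places.

0.8803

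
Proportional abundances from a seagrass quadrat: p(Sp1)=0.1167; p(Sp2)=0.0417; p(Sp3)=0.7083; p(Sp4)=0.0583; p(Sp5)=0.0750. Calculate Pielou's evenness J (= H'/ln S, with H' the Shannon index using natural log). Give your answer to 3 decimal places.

0.614

H' = −Σ pᵢ ln pᵢ = −((-0.25069) + (-0.13249) + (-0.24428) + (-0.16570) + (-0.19427)) = 0.98743 (working shown to 5 dp, full precision carried).
With S = 5 species, ln S = 1.60944, so J = 0.98743/1.60944 = 0.61353, i.e. 0.614 to 3 decimal places.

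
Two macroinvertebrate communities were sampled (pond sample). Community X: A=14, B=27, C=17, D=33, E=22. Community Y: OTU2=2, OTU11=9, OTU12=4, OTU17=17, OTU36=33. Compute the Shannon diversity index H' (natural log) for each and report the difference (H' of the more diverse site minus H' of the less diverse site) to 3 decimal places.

0.316

Community X: N=113, proportions 0.123894, 0.238938, 0.150442, 0.292035, 0.19469, giving H' = 1.563789 (working shown to 6 dp, full precision carried).
Community Y: N=65, proportions 0.030769, 0.138462, 0.061538, 0.261538, 0.507692, giving H' = 1.247374.
Difference = |1.563789 − 1.247374| = 0.316415, i.e. 0.316 to 3 decimal places.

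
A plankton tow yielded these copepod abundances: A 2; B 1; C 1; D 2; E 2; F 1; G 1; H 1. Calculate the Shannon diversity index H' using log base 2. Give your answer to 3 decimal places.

2.914

Total N = 2+1+1+2+2+1+1+1 = 11, so the proportions are 0.18182, 0.09091, 0.09091, 0.18182, 0.18182, 0.09091, 0.09091, 0.09091 (working shown to 5 dp, full precision carried).
Each pᵢ log₂ pᵢ term: 0.18182×(-2.45943)=-0.44717, 0.09091×(-3.45943)=-0.31449, 0.09091×(-3.45943)=-0.31449, 0.18182×(-2.45943)=-0.44717, 0.18182×(-2.45943)=-0.44717, 0.09091×(-3.45943)=-0.31449, 0.09091×(-3.45943)=-0.31449, 0.09091×(-3.45943)=-0.31449.
Sum = -2.91398, so H' = 2.914.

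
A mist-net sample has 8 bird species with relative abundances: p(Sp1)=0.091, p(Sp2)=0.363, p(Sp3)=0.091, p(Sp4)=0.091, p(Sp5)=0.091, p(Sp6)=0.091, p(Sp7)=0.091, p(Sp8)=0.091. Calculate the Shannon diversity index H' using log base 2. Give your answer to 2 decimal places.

2.73

Each pᵢ log₂ pᵢ term (working shown to 4 dp, full precision carried): 0.091×(-3.4580)=-0.3147, 0.363×(-1.4620)=-0.5307, 0.091×(-3.4580)=-0.3147, 0.091×(-3.4580)=-0.3147, 0.091×(-3.4580)=-0.3147, 0.091×(-3.4580)=-0.3147, 0.091×(-3.4580)=-0.3147, 0.091×(-3.4580)=-0.3147.
Sum = -2.7334, so H' = 2.73.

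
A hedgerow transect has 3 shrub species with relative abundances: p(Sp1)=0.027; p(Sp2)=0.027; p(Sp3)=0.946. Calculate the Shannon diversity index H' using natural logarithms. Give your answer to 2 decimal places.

0.25

Each pᵢ ln pᵢ term (working shown to 4 dp, full precision carried): 0.027×(-3.6119)=-0.0975, 0.027×(-3.6119)=-0.0975, 0.946×(-0.0555)=-0.0525.
Sum = -0.2476, so H' = 0.25.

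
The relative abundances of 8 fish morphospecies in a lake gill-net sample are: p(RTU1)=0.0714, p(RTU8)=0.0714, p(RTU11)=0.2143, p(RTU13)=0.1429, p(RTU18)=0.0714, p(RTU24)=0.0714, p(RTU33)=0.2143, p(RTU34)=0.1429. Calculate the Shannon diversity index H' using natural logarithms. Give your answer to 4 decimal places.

1.9701

Each pᵢ ln pᵢ term (working shown to 6 dp, full precision carried): 0.0714×(-2.639457)=-0.188457, 0.0714×(-2.639457)=-0.188457, 0.2143×(-1.540378)=-0.330103, 0.1429×(-1.945610)=-0.278028, 0.0714×(-2.639457)=-0.188457, 0.0714×(-2.639457)=-0.188457, 0.2143×(-1.540378)=-0.330103, 0.1429×(-1.945610)=-0.278028.
Sum = -1.970091, so H' = 1.9701.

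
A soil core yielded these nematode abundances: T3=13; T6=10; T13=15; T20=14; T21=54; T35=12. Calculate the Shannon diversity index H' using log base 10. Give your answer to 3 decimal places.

Total N = 13+10+15+14+54+12 = 118, so the proportions are 0.11017, 0.08475, 0.12712, 0.11864, 0.45763, 0.10169 (working shown to 5 dp, full precision carried).
Each pᵢ log₁₀ pᵢ term: 0.11017×(-0.95794)=-0.10554, 0.08475×(-1.07188)=-0.09084, 0.12712×(-0.89579)=-0.11387, 0.11864×(-0.92575)=-0.10984, 0.45763×(-0.33949)=-0.15536, 0.10169×(-0.99270)=-0.10095.
Sum = -0.67639, so H' = 0.676.

0.676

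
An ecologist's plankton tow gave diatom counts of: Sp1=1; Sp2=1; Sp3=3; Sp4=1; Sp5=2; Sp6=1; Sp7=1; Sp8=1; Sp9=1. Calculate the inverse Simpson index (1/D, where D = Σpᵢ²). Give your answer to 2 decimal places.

7.20

Total N = 1+1+3+1+2+1+1+1+1 = 12, so the proportions are 0.083333, 0.083333, 0.25, 0.083333, 0.166667, 0.083333, 0.083333, 0.083333, 0.083333 (working shown to 6 dp, full precision carried).
D = 0.083333² + 0.083333² + 0.25² + 0.083333² + 0.166667² + 0.083333² + 0.083333² + 0.083333² + 0.083333² = 0.006944 + 0.006944 + 0.062500 + 0.006944 + 0.027778 + 0.006944 + 0.006944 + 0.006944 + 0.006944 = 0.138889.
So 1/D = 7.2000, i.e. 7.20 to 2 decimal places.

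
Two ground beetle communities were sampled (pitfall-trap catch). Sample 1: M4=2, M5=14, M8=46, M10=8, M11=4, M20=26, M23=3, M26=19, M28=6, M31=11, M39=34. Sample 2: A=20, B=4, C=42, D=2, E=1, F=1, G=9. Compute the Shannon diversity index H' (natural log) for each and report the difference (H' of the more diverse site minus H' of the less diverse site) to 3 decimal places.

Sample 1: N=173, proportions 0.01156, 0.08092, 0.2659, 0.04624, 0.02312, 0.15029, 0.01734, 0.10983, 0.03468, 0.06358, 0.19653, giving H' = 2.04574 (working shown to 5 dp, full precision carried).
Sample 2: N=79, proportions 0.25316, 0.05063, 0.53165, 0.02532, 0.01266, 0.01266, 0.11392, giving H' = 1.28586.
Difference = |2.04574 − 1.28586| = 0.75988, i.e. 0.760 to 3 decimal places.

0.760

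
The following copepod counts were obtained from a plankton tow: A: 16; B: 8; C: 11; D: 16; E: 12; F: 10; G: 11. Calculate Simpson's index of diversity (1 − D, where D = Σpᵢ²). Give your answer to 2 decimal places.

Total N = 16+8+11+16+12+10+11 = 84, so the proportions are 0.1905, 0.0952, 0.131, 0.1905, 0.1429, 0.119, 0.131 (working shown to 4 dp, full precision carried).
D = 0.1905² + 0.0952² + 0.131² + 0.1905² + 0.1429² + 0.119² + 0.131² = 0.0363 + 0.0091 + 0.0171 + 0.0363 + 0.0204 + 0.0142 + 0.0171 = 0.1505.
So 1 − D = 0.8495, i.e. 0.85 to 2 decimal places.

0.85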